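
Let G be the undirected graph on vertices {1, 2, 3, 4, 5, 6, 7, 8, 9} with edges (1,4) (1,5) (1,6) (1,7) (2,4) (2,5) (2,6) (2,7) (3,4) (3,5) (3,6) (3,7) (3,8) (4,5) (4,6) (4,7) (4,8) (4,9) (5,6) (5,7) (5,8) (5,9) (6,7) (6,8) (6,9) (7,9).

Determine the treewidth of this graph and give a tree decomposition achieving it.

The largest bag has 5 vertices, giving width 4; this decomposition certifies tw(G) ≤ 4. Conversely, {3, 4, 5, 6, 8} is a clique of size 5, and the vertices of any clique must share a bag in every tree decomposition; so some bag has ≥ 5 vertices and tw(G) ≥ 4. Hence tw(G) = 4 exactly.

Treewidth 4.
Bags: B1 = {3, 4, 5, 6, 7}  B2 = {4, 5, 6, 7, 9}  B3 = {1, 4, 5, 6, 7}  B4 = {2, 4, 5, 6, 7}  B5 = {3, 4, 5, 6, 8}
Tree: B1–B2, B2–B3, B1–B4, B1–B5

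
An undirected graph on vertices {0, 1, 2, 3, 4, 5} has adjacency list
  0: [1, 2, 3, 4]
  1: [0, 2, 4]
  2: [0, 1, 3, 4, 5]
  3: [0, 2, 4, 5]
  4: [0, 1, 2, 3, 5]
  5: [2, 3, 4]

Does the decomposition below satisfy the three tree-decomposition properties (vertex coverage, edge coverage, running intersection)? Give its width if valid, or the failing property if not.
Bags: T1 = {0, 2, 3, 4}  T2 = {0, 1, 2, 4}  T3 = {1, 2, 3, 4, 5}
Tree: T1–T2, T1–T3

No — bags containing vertex 1 are not connected in the tree.

A tree decomposition must satisfy three properties: every vertex lies in some bag; for every edge, both endpoints lie together in some bag; and for every vertex, the bags containing it form a connected subtree. Here bags containing vertex 1 are not connected in the tree, so the decomposition is invalid.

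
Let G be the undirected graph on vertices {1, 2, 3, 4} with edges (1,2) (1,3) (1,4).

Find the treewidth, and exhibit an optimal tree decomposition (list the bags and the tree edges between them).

The largest bag has 2 vertices, giving width 1; this decomposition certifies tw(G) ≤ 1. Any graph with an edge has treewidth ≥ 1, and G has the edge 2–1. Combining the bounds, tw(G) = 1.

Treewidth 1.
One such decomposition:
Bags: B1 = {1, 2}  B2 = {1, 4}  B3 = {1, 3}
Tree: B1–B2, B2–B3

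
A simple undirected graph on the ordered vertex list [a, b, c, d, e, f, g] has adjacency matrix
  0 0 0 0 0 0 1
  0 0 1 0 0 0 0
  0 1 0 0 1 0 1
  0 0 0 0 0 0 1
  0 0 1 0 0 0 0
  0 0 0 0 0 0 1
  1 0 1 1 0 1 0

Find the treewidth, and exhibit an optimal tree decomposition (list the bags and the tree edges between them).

Treewidth 1.
One optimal decomposition is:
Bags: B1 = {c, e}  B2 = {c, g}  B3 = {d, g}  B4 = {b, c}  B5 = {f, g}  B6 = {a, g}
Tree: B1–B2, B2–B3, B1–B4, B2–B5, B3–B6

The largest bag has 2 vertices, giving width 1; this decomposition certifies tw(G) ≤ 1. Any graph with an edge has treewidth ≥ 1, and G has the edge e–c. Combining the bounds, tw(G) = 1.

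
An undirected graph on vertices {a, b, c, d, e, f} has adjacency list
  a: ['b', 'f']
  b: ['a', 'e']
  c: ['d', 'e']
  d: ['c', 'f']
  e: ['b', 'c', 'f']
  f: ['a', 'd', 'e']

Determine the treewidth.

A width-2 tree decomposition is:
Bags: B1 = {a, b, f}  B2 = {b, e, f}  B3 = {d, e, f}  B4 = {c, d, e}
Tree: B1–B2, B2–B3, B3–B4
The largest bag has 3 vertices, giving width 2; this decomposition certifies tw(G) ≤ 2. The edges a–b–e–f–a form a cycle, so G is not a tree and its treewidth is at least 2. Hence tw(G) = 2 exactly.

2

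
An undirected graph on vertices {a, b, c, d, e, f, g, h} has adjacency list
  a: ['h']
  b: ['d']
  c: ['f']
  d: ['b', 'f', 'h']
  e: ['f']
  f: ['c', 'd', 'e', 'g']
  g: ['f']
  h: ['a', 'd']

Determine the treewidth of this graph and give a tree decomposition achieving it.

Treewidth 1.
Bags: B1 = {b, d}  B2 = {d, f}  B3 = {f, g}  B4 = {c, f}  B5 = {e, f}  B6 = {d, h}  B7 = {a, h}
Tree: B1–B2, B2–B3, B2–B4, B4–B5, B1–B6, B6–B7

Each bag holds 2 vertices, so the decomposition has width 1, which upper-bounds the treewidth. Since G has at least one edge (e.g. d–b), it is not an edgeless graph, so tw(G) ≥ 1. The upper and lower bounds meet at 1, so that is the treewidth.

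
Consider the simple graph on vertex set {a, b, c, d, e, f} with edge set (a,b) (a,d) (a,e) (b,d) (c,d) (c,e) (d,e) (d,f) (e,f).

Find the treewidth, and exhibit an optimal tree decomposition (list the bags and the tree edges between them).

Treewidth 2.
One optimal decomposition is:
Bags: B1 = {d, e, f}  B2 = {a, d, e}  B3 = {c, d, e}  B4 = {a, b, d}
Tree: B1–B2, B1–B3, B2–B4

Every bag has size at most 3, so the width is 3 − 1 = 2 and tw(G) ≤ 2. For the lower bound, the 3 vertices {d, e, f} are pairwise adjacent, and any tree decomposition puts a clique entirely inside one bag — forcing width ≥ 2. Therefore the treewidth is 2.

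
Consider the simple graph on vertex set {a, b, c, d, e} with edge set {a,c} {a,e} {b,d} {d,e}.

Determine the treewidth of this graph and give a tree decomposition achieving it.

Treewidth 1.
One optimal decomposition is:
Bags: B1 = {a, c}  B2 = {a, e}  B3 = {d, e}  B4 = {b, d}
Tree: B1–B2, B2–B3, B3–B4

Each bag holds 2 vertices, so the decomposition has width 1, which upper-bounds the treewidth. G has an edge, so its treewidth is at least 1. The upper and lower bounds meet at 1, so that is the treewidth.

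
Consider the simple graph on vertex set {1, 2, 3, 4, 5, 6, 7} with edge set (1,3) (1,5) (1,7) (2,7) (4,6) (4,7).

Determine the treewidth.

1

A width-1 tree decomposition is:
Bags: B1 = {1, 3}  B2 = {1, 5}  B3 = {1, 7}  B4 = {2, 7}  B5 = {4, 7}  B6 = {4, 6}
Tree: B1–B2, B2–B3, B3–B4, B3–B5, B5–B6
The largest bag has 2 vertices, giving width 1; this decomposition certifies tw(G) ≤ 1. Any graph with an edge has treewidth ≥ 1, and G has the edge 3–1. The upper and lower bounds meet at 1, so that is the treewidth.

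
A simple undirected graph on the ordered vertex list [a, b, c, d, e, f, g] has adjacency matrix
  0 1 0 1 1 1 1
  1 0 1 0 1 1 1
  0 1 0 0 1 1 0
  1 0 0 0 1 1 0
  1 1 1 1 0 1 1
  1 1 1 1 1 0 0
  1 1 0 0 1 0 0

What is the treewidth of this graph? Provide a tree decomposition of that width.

The largest bag has 4 vertices, giving width 3; this decomposition certifies tw(G) ≤ 3. For the lower bound, the 4 vertices {a, b, e, g} are pairwise adjacent, and any tree decomposition puts a clique entirely inside one bag — forcing width ≥ 3. Combining the bounds, tw(G) = 3.

Treewidth 3.
One optimal decomposition is:
Bags: B1 = {a, b, e, f}  B2 = {b, c, e, f}  B3 = {a, d, e, f}  B4 = {a, b, e, g}
Tree: B1–B2, B1–B3, B1–B4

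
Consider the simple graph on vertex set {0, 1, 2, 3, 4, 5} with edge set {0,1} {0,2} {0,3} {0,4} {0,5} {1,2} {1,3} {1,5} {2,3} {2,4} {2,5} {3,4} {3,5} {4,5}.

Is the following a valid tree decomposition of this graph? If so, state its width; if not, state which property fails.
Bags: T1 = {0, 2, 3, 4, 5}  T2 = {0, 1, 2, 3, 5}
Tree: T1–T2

Checking the three conditions: (i) the bags cover all of {0, 1, 2, 3, 4, 5}; (ii) for each edge, some bag contains both endpoints; (iii) the bags containing any fixed vertex form a subtree. All hold, so the decomposition is valid with width 5 − 1 = 4.

Yes; width 4.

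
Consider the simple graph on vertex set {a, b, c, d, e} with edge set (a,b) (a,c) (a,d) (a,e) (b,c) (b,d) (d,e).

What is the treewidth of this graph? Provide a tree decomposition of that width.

Each bag holds 3 vertices, so the decomposition has width 2, which upper-bounds the treewidth. For the lower bound, the 3 vertices {a, d, e} are pairwise adjacent, and any tree decomposition puts a clique entirely inside one bag — forcing width ≥ 2. Combining the bounds, tw(G) = 2.

Treewidth 2.
One optimal decomposition is:
Bags: B1 = {a, d, e}  B2 = {a, b, d}  B3 = {a, b, c}
Tree: B1–B2, B2–B3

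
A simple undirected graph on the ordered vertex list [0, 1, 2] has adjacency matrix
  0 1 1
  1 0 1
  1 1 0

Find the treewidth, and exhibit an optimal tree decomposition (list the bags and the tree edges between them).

With just one bag of size 3, the width is 3 − 1 = 2, so tw(G) ≤ 2. Conversely, {0, 1, 2} is a clique of size 3, and the vertices of any clique must share a bag in every tree decomposition; so some bag has ≥ 3 vertices and tw(G) ≥ 2. Hence tw(G) = 2 exactly.

Treewidth 2.
Bags: B1 = {0, 1, 2}
Tree: (single bag)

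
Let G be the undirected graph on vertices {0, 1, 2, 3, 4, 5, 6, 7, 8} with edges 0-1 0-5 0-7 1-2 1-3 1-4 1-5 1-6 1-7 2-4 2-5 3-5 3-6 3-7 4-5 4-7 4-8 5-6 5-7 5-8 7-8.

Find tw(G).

A width-3 tree decomposition is:
Bags: B1 = {1, 4, 5, 7}  B2 = {1, 3, 5, 7}  B3 = {0, 1, 5, 7}  B4 = {4, 5, 7, 8}  B5 = {1, 3, 5, 6}  B6 = {1, 2, 4, 5}
Tree: B1–B2, B2–B3, B1–B4, B2–B5, B1–B6
Each bag holds 4 vertices, so the decomposition has width 3, which upper-bounds the treewidth. Conversely, {4, 5, 7, 8} is a clique of size 4, and the vertices of any clique must share a bag in every tree decomposition; so some bag has ≥ 4 vertices and tw(G) ≥ 3. Hence tw(G) = 3 exactly.

3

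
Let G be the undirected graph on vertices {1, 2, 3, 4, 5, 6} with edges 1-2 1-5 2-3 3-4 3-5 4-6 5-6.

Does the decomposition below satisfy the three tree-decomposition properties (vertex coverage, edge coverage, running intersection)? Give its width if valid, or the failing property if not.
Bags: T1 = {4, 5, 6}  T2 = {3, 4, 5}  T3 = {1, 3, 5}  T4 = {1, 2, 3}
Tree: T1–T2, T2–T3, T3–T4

Every vertex of G appears in some bag (union = {1, 2, 3, 4, 5, 6}); every edge is covered by a bag; and for each vertex v the set of bags containing v is connected in the bag tree. The decomposition is therefore valid. The largest bag has 3 vertices, so the width is 2.

Yes; width 2.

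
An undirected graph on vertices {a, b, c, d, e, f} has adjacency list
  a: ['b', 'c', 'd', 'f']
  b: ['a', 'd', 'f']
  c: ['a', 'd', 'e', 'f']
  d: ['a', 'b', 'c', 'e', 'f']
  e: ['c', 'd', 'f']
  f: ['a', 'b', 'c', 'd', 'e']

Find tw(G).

A width-3 tree decomposition is:
Bags: B1 = {a, c, d, f}  B2 = {c, d, e, f}  B3 = {a, b, d, f}
Tree: B1–B2, B1–B3
Each bag holds 4 vertices, so the decomposition has width 3, which upper-bounds the treewidth. For the lower bound, the 4 vertices {c, d, e, f} are pairwise adjacent, and any tree decomposition puts a clique entirely inside one bag — forcing width ≥ 3. The upper and lower bounds meet at 3, so that is the treewidth.

3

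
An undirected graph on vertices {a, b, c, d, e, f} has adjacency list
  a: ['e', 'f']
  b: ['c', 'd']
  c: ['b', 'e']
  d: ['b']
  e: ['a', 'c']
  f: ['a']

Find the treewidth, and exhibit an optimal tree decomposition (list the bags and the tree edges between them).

Treewidth 1.
One optimal decomposition is:
Bags: B1 = {a, f}  B2 = {a, e}  B3 = {c, e}  B4 = {b, c}  B5 = {b, d}
Tree: B1–B2, B2–B3, B3–B4, B4–B5

Every bag has size at most 2, so the width is 2 − 1 = 1 and tw(G) ≤ 1. Any graph with an edge has treewidth ≥ 1, and G has the edge f–a. The upper and lower bounds meet at 1, so that is the treewidth.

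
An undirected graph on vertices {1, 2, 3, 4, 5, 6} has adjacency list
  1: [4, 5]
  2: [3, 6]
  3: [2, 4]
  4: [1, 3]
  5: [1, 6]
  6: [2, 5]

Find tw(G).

2

A width-2 tree decomposition is:
Bags: B1 = {2, 3, 4}  B2 = {2, 4, 6}  B3 = {4, 5, 6}  B4 = {1, 4, 5}
Tree: B1–B2, B2–B3, B3–B4
Every bag has size at most 3, so the width is 3 − 1 = 2 and tw(G) ≤ 2. Since 4–3–2–6–5–1–4 is a cycle in G, G is not acyclic. Forests are exactly the graphs of treewidth ≤ 1, so tw(G) ≥ 2. Hence tw(G) = 2 exactly.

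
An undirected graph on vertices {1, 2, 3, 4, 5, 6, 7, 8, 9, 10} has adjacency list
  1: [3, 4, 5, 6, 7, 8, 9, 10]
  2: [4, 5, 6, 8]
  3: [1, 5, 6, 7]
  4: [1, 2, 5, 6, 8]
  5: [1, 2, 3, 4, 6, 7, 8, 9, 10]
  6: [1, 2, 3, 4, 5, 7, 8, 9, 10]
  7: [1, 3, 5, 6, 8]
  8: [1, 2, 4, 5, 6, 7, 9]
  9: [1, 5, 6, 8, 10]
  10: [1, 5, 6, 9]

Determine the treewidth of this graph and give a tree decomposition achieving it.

Every bag has size at most 5, so the width is 5 − 1 = 4 and tw(G) ≤ 4. For the lower bound, the 5 vertices {1, 5, 6, 8, 9} are pairwise adjacent, and any tree decomposition puts a clique entirely inside one bag — forcing width ≥ 4. Therefore the treewidth is 4.

Treewidth 4.
One optimal decomposition is:
Bags: B1 = {1, 4, 5, 6, 8}  B2 = {1, 5, 6, 8, 9}  B3 = {1, 5, 6, 7, 8}  B4 = {1, 5, 6, 9, 10}  B5 = {2, 4, 5, 6, 8}  B6 = {1, 3, 5, 6, 7}
Tree: B1–B2, B2–B3, B2–B4, B1–B5, B3–B6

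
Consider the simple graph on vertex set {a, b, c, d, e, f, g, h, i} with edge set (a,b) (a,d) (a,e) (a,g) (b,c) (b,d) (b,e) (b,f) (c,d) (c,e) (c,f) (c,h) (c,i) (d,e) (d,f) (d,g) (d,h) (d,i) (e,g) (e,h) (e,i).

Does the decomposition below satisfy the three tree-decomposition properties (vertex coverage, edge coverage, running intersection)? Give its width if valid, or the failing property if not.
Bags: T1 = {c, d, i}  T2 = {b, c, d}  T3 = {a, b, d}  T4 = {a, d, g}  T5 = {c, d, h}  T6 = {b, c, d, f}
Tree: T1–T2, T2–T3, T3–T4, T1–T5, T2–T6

No — vertex e appears in no bag.

A tree decomposition must satisfy three properties: every vertex lies in some bag; for every edge, both endpoints lie together in some bag; and for every vertex, the bags containing it form a connected subtree. Here vertex e appears in no bag, so the decomposition is invalid.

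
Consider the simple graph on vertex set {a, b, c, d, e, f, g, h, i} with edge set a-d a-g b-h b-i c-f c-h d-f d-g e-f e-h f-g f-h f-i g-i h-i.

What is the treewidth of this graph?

A width-2 tree decomposition is:
Bags: B1 = {f, g, i}  B2 = {f, h, i}  B3 = {d, f, g}  B4 = {e, f, h}  B5 = {c, f, h}  B6 = {a, d, g}  B7 = {b, h, i}
Tree: B1–B2, B1–B3, B2–B4, B2–B5, B3–B6, B2–B7
Every bag has size at most 3, so the width is 3 − 1 = 2 and tw(G) ≤ 2. For the lower bound, the 3 vertices {a, d, g} are pairwise adjacent, and any tree decomposition puts a clique entirely inside one bag — forcing width ≥ 2. The upper and lower bounds meet at 2, so that is the treewidth.

2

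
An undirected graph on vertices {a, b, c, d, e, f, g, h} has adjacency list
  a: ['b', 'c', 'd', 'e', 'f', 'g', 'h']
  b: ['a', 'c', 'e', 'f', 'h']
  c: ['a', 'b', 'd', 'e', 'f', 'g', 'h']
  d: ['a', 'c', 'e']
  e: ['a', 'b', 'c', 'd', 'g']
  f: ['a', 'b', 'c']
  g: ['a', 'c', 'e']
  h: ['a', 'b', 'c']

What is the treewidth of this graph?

3

A width-3 tree decomposition is:
Bags: B1 = {a, c, e, g}  B2 = {a, b, c, e}  B3 = {a, b, c, f}  B4 = {a, c, d, e}  B5 = {a, b, c, h}
Tree: B1–B2, B2–B3, B2–B4, B2–B5
Each bag holds 4 vertices, so the decomposition has width 3, which upper-bounds the treewidth. On the other hand G contains the 4-clique {a, c, d, e}. A clique must lie in a single bag of any decomposition, so no decomposition can have width below 3. Hence tw(G) = 3 exactly.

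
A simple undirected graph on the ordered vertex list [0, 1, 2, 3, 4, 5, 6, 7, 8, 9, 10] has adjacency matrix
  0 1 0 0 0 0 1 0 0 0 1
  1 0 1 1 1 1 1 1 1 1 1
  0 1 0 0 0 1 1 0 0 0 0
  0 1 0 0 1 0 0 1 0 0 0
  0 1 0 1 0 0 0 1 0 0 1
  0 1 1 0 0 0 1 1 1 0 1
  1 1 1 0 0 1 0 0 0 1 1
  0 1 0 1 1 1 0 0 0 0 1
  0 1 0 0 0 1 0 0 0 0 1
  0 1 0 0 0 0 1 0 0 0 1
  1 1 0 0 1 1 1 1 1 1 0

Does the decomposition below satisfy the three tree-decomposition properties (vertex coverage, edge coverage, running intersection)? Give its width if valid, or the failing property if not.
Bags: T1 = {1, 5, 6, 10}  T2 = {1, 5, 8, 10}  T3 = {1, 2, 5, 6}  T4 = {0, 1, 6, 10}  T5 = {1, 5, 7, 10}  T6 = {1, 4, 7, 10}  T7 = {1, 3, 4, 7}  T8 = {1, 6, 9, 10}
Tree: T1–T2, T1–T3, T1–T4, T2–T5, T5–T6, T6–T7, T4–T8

Vertex coverage: the bags together contain {0, 1, 2, 3, 4, 5, 6, 7, 8, 9, 10}, the full vertex set. Edge coverage: each edge of G has both endpoints in at least one bag. Running intersection: for every vertex, the bags containing it form a connected subtree. All three properties hold, so this is a valid tree decomposition of width max|bag| − 1 = 3, and hence tw(G) ≤ 3.

Yes; width 3.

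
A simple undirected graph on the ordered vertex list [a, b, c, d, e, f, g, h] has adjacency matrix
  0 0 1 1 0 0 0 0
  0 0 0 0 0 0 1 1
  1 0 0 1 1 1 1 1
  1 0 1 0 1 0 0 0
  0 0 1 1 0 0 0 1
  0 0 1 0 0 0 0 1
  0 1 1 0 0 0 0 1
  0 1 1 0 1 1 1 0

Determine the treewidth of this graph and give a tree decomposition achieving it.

Every bag has size at most 3, so the width is 3 − 1 = 2 and tw(G) ≤ 2. On the other hand G contains the 3-clique {c, d, e}. A clique must lie in a single bag of any decomposition, so no decomposition can have width below 2. Therefore the treewidth is 2.

Treewidth 2.
Bags: B1 = {c, e, h}  B2 = {c, d, e}  B3 = {c, f, h}  B4 = {c, g, h}  B5 = {a, c, d}  B6 = {b, g, h}
Tree: B1–B2, B1–B3, B1–B4, B2–B5, B4–B6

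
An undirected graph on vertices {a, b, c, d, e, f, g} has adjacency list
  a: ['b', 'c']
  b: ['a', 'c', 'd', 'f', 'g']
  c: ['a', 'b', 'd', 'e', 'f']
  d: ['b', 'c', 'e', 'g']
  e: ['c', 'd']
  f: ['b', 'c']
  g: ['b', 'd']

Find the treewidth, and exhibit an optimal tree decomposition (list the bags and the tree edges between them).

Every bag has size at most 3, so the width is 3 − 1 = 2 and tw(G) ≤ 2. For the lower bound, the 3 vertices {b, d, g} are pairwise adjacent, and any tree decomposition puts a clique entirely inside one bag — forcing width ≥ 2. Combining the bounds, tw(G) = 2.

Treewidth 2.
One optimal decomposition is:
Bags: B1 = {a, b, c}  B2 = {b, c, d}  B3 = {b, c, f}  B4 = {b, d, g}  B5 = {c, d, e}
Tree: B1–B2, B1–B3, B2–B4, B2–B5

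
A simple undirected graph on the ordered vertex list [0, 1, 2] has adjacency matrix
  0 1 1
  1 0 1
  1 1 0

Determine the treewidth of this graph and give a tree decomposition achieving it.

Treewidth 2.
One optimal decomposition is:
Bags: B1 = {0, 1, 2}
Tree: (single bag)

A single bag containing all 3 vertices is trivially a valid decomposition of width 2. On the other hand G contains the 3-clique {0, 1, 2}. A clique must lie in a single bag of any decomposition, so no decomposition can have width below 2. The upper and lower bounds meet at 2, so that is the treewidth.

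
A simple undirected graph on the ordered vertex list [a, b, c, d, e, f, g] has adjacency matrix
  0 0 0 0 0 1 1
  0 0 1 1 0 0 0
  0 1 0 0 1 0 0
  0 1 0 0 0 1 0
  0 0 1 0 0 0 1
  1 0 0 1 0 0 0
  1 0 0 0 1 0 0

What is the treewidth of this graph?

A width-2 tree decomposition is:
Bags: B1 = {a, e, g}  B2 = {a, c, e}  B3 = {a, b, c}  B4 = {a, b, d}  B5 = {a, d, f}
Tree: B1–B2, B2–B3, B3–B4, B4–B5
Every bag has size at most 3, so the width is 3 − 1 = 2 and tw(G) ≤ 2. For the lower bound, G contains the cycle a–g–e–c–b–d–f–a, so G is not a forest; only forests have treewidth ≤ 1, hence tw(G) ≥ 2. Combining the bounds, tw(G) = 2.

2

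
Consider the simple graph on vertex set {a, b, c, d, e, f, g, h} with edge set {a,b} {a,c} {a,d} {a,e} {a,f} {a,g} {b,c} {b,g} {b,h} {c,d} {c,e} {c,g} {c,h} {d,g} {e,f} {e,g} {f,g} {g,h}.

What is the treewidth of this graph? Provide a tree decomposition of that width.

The largest bag has 4 vertices, giving width 3; this decomposition certifies tw(G) ≤ 3. Conversely, {b, c, g, h} is a clique of size 4, and the vertices of any clique must share a bag in every tree decomposition; so some bag has ≥ 4 vertices and tw(G) ≥ 3. Hence tw(G) = 3 exactly.

Treewidth 3.
Bags: B1 = {a, c, e, g}  B2 = {a, c, d, g}  B3 = {a, b, c, g}  B4 = {b, c, g, h}  B5 = {a, e, f, g}
Tree: B1–B2, B2–B3, B3–B4, B1–B5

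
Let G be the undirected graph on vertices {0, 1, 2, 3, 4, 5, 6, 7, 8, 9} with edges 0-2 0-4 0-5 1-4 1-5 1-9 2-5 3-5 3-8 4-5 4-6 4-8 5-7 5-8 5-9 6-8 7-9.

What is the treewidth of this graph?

2

A width-2 tree decomposition is:
Bags: B1 = {4, 5, 8}  B2 = {1, 4, 5}  B3 = {1, 5, 9}  B4 = {3, 5, 8}  B5 = {0, 4, 5}  B6 = {0, 2, 5}  B7 = {4, 6, 8}  B8 = {5, 7, 9}
Tree: B1–B2, B2–B3, B1–B4, B2–B5, B5–B6, B1–B7, B3–B8
Each bag holds 3 vertices, so the decomposition has width 2, which upper-bounds the treewidth. On the other hand G contains the 3-clique {0, 2, 5}. A clique must lie in a single bag of any decomposition, so no decomposition can have width below 2. Combining the bounds, tw(G) = 2.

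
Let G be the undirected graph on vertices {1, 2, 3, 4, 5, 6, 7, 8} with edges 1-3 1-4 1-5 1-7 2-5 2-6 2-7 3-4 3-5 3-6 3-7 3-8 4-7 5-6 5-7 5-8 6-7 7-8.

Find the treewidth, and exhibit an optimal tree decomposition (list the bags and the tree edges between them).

Each bag holds 4 vertices, so the decomposition has width 3, which upper-bounds the treewidth. On the other hand G contains the 4-clique {2, 5, 6, 7}. A clique must lie in a single bag of any decomposition, so no decomposition can have width below 3. Combining the bounds, tw(G) = 3.

Treewidth 3.
One such decomposition:
Bags: B1 = {3, 5, 6, 7}  B2 = {1, 3, 5, 7}  B3 = {2, 5, 6, 7}  B4 = {3, 5, 7, 8}  B5 = {1, 3, 4, 7}
Tree: B1–B2, B1–B3, B1–B4, B2–B5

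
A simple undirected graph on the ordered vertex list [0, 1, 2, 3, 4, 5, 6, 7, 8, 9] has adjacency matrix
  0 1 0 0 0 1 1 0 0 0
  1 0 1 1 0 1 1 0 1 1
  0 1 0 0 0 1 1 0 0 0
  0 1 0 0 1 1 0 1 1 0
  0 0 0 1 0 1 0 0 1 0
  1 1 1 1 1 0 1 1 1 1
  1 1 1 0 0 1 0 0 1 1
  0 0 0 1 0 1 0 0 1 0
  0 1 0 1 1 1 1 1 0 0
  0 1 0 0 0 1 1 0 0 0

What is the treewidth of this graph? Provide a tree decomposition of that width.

Every bag has size at most 4, so the width is 4 − 1 = 3 and tw(G) ≤ 3. Conversely, {1, 3, 5, 8} is a clique of size 4, and the vertices of any clique must share a bag in every tree decomposition; so some bag has ≥ 4 vertices and tw(G) ≥ 3. The upper and lower bounds meet at 3, so that is the treewidth.

Treewidth 3.
Bags: B1 = {1, 5, 6, 9}  B2 = {1, 5, 6, 8}  B3 = {0, 1, 5, 6}  B4 = {1, 2, 5, 6}  B5 = {1, 3, 5, 8}  B6 = {3, 5, 7, 8}  B7 = {3, 4, 5, 8}
Tree: B1–B2, B1–B3, B1–B4, B2–B5, B5–B6, B5–B7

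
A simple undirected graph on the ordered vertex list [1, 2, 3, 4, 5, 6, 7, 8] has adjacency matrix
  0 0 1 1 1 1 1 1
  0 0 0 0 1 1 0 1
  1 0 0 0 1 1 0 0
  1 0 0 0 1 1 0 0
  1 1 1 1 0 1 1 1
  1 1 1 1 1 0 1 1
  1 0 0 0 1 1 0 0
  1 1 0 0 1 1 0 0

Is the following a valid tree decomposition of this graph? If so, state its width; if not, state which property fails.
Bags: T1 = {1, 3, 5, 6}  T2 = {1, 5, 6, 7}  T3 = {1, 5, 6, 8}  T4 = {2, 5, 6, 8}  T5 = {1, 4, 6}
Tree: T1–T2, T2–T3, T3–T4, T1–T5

A tree decomposition must satisfy three properties: every vertex lies in some bag; for every edge, both endpoints lie together in some bag; and for every vertex, the bags containing it form a connected subtree. Here edge (5,4) lies in no bag, so the decomposition is invalid.

No — edge (5,4) lies in no bag.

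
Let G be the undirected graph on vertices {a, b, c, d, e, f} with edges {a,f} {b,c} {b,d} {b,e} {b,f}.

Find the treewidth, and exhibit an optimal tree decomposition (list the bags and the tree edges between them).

Treewidth 1.
One such decomposition:
Bags: B1 = {b, f}  B2 = {b, d}  B3 = {b, c}  B4 = {a, f}  B5 = {b, e}
Tree: B1–B2, B1–B3, B1–B4, B2–B5

The largest bag has 2 vertices, giving width 1; this decomposition certifies tw(G) ≤ 1. G has an edge, so its treewidth is at least 1. Hence tw(G) = 1 exactly.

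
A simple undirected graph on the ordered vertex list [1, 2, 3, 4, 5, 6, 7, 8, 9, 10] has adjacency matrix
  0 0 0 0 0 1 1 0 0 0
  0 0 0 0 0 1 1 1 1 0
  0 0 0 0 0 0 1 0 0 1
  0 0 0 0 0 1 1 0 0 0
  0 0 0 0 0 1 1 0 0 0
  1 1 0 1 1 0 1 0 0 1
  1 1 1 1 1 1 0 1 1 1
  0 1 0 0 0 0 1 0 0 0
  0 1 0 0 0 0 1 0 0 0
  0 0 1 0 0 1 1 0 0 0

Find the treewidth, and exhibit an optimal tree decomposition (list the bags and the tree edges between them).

Treewidth 2.
Bags: B1 = {6, 7, 10}  B2 = {3, 7, 10}  B3 = {2, 6, 7}  B4 = {2, 7, 9}  B5 = {4, 6, 7}  B6 = {2, 7, 8}  B7 = {5, 6, 7}  B8 = {1, 6, 7}
Tree: B1–B2, B1–B3, B3–B4, B1–B5, B3–B6, B3–B7, B3–B8

Each bag holds 3 vertices, so the decomposition has width 2, which upper-bounds the treewidth. Conversely, {2, 7, 8} is a clique of size 3, and the vertices of any clique must share a bag in every tree decomposition; so some bag has ≥ 3 vertices and tw(G) ≥ 2. Therefore the treewidth is 2.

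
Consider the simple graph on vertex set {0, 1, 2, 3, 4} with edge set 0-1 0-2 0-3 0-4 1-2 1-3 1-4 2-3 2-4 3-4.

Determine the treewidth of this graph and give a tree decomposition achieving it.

Treewidth 4.
One such decomposition:
Bags: B1 = {0, 1, 2, 3, 4}
Tree: (single bag)

A single bag containing all 5 vertices is trivially a valid decomposition of width 4. Conversely, {0, 1, 2, 3, 4} is a clique of size 5, and the vertices of any clique must share a bag in every tree decomposition; so some bag has ≥ 5 vertices and tw(G) ≥ 4. Combining the bounds, tw(G) = 4.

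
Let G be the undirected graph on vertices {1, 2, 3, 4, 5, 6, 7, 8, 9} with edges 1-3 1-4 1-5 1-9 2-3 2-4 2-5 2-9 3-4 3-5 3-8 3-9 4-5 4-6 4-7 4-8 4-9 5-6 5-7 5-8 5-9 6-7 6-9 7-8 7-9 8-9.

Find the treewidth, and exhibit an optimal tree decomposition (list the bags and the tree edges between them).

Treewidth 4.
One optimal decomposition is:
Bags: B1 = {3, 4, 5, 8, 9}  B2 = {4, 5, 7, 8, 9}  B3 = {1, 3, 4, 5, 9}  B4 = {2, 3, 4, 5, 9}  B5 = {4, 5, 6, 7, 9}
Tree: B1–B2, B1–B3, B3–B4, B2–B5

Every bag has size at most 5, so the width is 5 − 1 = 4 and tw(G) ≤ 4. Conversely, {3, 4, 5, 8, 9} is a clique of size 5, and the vertices of any clique must share a bag in every tree decomposition; so some bag has ≥ 5 vertices and tw(G) ≥ 4. The upper and lower bounds meet at 4, so that is the treewidth.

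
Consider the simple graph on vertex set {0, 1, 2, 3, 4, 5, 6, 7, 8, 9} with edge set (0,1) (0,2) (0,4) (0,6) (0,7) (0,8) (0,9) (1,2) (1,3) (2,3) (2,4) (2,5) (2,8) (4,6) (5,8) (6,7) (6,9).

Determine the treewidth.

A width-2 tree decomposition is:
Bags: B1 = {0, 2, 4}  B2 = {0, 4, 6}  B3 = {0, 1, 2}  B4 = {0, 2, 8}  B5 = {0, 6, 7}  B6 = {1, 2, 3}  B7 = {0, 6, 9}  B8 = {2, 5, 8}
Tree: B1–B2, B1–B3, B1–B4, B2–B5, B3–B6, B2–B7, B4–B8
Every bag has size at most 3, so the width is 3 − 1 = 2 and tw(G) ≤ 2. For the lower bound, the 3 vertices {0, 6, 9} are pairwise adjacent, and any tree decomposition puts a clique entirely inside one bag — forcing width ≥ 2. Combining the bounds, tw(G) = 2.

2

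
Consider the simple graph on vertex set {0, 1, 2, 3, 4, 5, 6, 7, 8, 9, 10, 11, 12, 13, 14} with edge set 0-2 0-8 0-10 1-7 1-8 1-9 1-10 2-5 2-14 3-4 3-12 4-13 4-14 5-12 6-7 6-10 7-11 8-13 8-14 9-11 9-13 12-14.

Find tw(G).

3

A width-3 tree decomposition is:
Bags: B1 = {2, 3, 5, 12}  B2 = {2, 3, 12, 14}  B3 = {2, 3, 4, 14}  B4 = {0, 2, 4, 14}  B5 = {0, 4, 8, 14}  B6 = {0, 4, 8, 13}  B7 = {0, 8, 10, 13}  B8 = {1, 8, 10, 13}  B9 = {1, 9, 10, 13}  B10 = {1, 6, 9, 10}  B11 = {1, 6, 7, 9}  B12 = {6, 7, 9, 11}
Tree: B1–B2, B2–B3, B3–B4, B4–B5, B5–B6, B6–B7, B7–B8, B8–B9, B9–B10, B10–B11, B11–B12
Each bag holds 4 vertices, so the decomposition has width 3, which upper-bounds the treewidth. For the lower bound: the 4 vertex sets {3,5,12}, {2}, {14}, {0,4,8,13} are disjoint, each induces a connected subgraph, and every pair is joined by at least one edge of G. Contracting each set to a single vertex therefore yields K_{4} as a minor, and since treewidth is minor-monotone, tw(G) ≥ tw(K_{4}) = 3. The upper and lower bounds meet at 3, so that is the treewidth.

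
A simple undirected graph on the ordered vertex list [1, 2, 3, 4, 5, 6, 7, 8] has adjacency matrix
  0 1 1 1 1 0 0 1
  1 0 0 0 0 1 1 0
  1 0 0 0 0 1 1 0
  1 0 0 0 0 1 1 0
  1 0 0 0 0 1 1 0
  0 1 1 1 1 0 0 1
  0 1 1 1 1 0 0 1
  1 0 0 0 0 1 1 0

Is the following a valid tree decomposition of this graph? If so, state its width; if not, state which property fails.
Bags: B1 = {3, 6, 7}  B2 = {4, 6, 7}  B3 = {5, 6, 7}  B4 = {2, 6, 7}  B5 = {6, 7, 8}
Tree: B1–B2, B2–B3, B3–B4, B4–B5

No — vertex 1 appears in no bag.

A tree decomposition must satisfy three properties: every vertex lies in some bag; for every edge, both endpoints lie together in some bag; and for every vertex, the bags containing it form a connected subtree. Here vertex 1 appears in no bag, so the decomposition is invalid.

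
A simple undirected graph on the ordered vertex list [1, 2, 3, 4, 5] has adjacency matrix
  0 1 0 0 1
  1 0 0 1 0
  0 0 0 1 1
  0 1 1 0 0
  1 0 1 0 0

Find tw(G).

2

A width-2 tree decomposition is:
Bags: B1 = {1, 3, 5}  B2 = {1, 3, 4}  B3 = {1, 2, 4}
Tree: B1–B2, B2–B3
Every bag has size at most 3, so the width is 3 − 1 = 2 and tw(G) ≤ 2. The edges 1–5–3–4–2–1 form a cycle, so G is not a tree and its treewidth is at least 2. Therefore the treewidth is 2.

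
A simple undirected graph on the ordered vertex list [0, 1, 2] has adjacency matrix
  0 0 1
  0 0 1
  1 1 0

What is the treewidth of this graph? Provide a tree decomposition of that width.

The largest bag has 2 vertices, giving width 1; this decomposition certifies tw(G) ≤ 1. Any graph with an edge has treewidth ≥ 1, and G has the edge 2–1. Hence tw(G) = 1 exactly.

Treewidth 1.
Bags: B1 = {1, 2}  B2 = {0, 2}
Tree: B1–B2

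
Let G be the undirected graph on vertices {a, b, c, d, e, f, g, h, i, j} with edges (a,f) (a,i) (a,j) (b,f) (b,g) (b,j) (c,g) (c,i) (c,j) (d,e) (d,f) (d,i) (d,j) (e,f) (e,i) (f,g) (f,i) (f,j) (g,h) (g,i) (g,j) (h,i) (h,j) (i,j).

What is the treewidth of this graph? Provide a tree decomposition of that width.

Treewidth 3.
Bags: B1 = {d, f, i, j}  B2 = {f, g, i, j}  B3 = {c, g, i, j}  B4 = {a, f, i, j}  B5 = {g, h, i, j}  B6 = {b, f, g, j}  B7 = {d, e, f, i}
Tree: B1–B2, B2–B3, B1–B4, B2–B5, B2–B6, B1–B7

The largest bag has 4 vertices, giving width 3; this decomposition certifies tw(G) ≤ 3. On the other hand G contains the 4-clique {b, f, g, j}. A clique must lie in a single bag of any decomposition, so no decomposition can have width below 3. Therefore the treewidth is 3.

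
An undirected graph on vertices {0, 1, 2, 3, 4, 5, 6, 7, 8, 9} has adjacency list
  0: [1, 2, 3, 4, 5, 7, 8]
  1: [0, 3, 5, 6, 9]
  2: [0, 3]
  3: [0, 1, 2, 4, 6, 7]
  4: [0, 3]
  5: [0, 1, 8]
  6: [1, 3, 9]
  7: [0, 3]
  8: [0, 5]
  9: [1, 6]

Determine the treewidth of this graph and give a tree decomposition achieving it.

Treewidth 2.
One such decomposition:
Bags: B1 = {0, 1, 5}  B2 = {0, 1, 3}  B3 = {0, 3, 7}  B4 = {0, 5, 8}  B5 = {0, 3, 4}  B6 = {1, 3, 6}  B7 = {0, 2, 3}  B8 = {1, 6, 9}
Tree: B1–B2, B2–B3, B1–B4, B3–B5, B2–B6, B3–B7, B6–B8

Every bag has size at most 3, so the width is 3 − 1 = 2 and tw(G) ≤ 2. On the other hand G contains the 3-clique {0, 5, 8}. A clique must lie in a single bag of any decomposition, so no decomposition can have width below 2. Therefore the treewidth is 2.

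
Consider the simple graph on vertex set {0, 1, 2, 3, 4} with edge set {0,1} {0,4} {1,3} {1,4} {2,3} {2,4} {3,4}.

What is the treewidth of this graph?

2

A width-2 tree decomposition is:
Bags: B1 = {1, 3, 4}  B2 = {2, 3, 4}  B3 = {0, 1, 4}
Tree: B1–B2, B1–B3
Every bag has size at most 3, so the width is 3 − 1 = 2 and tw(G) ≤ 2. On the other hand G contains the 3-clique {0, 1, 4}. A clique must lie in a single bag of any decomposition, so no decomposition can have width below 2. The upper and lower bounds meet at 2, so that is the treewidth.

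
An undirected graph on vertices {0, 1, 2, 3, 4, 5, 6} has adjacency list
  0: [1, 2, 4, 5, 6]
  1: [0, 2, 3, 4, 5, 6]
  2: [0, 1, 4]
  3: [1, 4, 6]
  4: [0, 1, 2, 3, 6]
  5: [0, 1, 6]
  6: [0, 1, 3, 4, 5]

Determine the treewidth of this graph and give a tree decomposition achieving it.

Every bag has size at most 4, so the width is 4 − 1 = 3 and tw(G) ≤ 3. Conversely, {0, 1, 2, 4} is a clique of size 4, and the vertices of any clique must share a bag in every tree decomposition; so some bag has ≥ 4 vertices and tw(G) ≥ 3. The upper and lower bounds meet at 3, so that is the treewidth.

Treewidth 3.
Bags: B1 = {0, 1, 4, 6}  B2 = {1, 3, 4, 6}  B3 = {0, 1, 2, 4}  B4 = {0, 1, 5, 6}
Tree: B1–B2, B1–B3, B1–B4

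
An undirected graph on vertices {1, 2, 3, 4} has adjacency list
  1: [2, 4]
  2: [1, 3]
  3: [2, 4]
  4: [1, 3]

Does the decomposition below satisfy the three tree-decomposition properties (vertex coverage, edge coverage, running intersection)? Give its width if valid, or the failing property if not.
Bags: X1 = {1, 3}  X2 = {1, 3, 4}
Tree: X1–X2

A tree decomposition must satisfy three properties: every vertex lies in some bag; for every edge, both endpoints lie together in some bag; and for every vertex, the bags containing it form a connected subtree. Here vertex 2 appears in no bag, so the decomposition is invalid.

No — vertex 2 appears in no bag.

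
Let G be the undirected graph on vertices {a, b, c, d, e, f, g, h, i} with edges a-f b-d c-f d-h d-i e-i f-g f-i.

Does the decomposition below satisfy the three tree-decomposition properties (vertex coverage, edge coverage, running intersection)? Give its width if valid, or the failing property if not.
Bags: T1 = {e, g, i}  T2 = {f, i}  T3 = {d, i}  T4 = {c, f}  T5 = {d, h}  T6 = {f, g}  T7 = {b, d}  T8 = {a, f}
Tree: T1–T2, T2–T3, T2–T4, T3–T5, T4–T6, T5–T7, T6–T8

No — bags containing vertex g are not connected in the tree.

A tree decomposition must satisfy three properties: every vertex lies in some bag; for every edge, both endpoints lie together in some bag; and for every vertex, the bags containing it form a connected subtree. Here bags containing vertex g are not connected in the tree, so the decomposition is invalid.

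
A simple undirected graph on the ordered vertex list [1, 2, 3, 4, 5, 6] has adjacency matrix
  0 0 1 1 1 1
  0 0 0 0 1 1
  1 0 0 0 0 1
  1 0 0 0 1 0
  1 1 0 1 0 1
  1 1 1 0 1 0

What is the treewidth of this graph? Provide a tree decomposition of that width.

Treewidth 2.
Bags: B1 = {1, 3, 6}  B2 = {1, 5, 6}  B3 = {1, 4, 5}  B4 = {2, 5, 6}
Tree: B1–B2, B2–B3, B2–B4

Every bag has size at most 3, so the width is 3 − 1 = 2 and tw(G) ≤ 2. On the other hand G contains the 3-clique {1, 3, 6}. A clique must lie in a single bag of any decomposition, so no decomposition can have width below 2. Hence tw(G) = 2 exactly.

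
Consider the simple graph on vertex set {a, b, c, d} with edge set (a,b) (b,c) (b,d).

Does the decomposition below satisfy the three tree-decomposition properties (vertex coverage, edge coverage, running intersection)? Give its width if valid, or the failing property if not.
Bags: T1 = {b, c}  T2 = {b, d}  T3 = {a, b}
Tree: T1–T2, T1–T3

Every vertex of G appears in some bag (union = {a, b, c, d}); every edge is covered by a bag; and for each vertex v the set of bags containing v is connected in the bag tree. The decomposition is therefore valid. The largest bag has 2 vertices, so the width is 1.

Yes; width 1.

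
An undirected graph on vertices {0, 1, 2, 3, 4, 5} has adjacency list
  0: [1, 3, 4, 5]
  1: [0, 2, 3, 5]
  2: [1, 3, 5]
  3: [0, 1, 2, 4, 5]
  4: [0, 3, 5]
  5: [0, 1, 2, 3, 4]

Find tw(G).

A width-3 tree decomposition is:
Bags: B1 = {1, 2, 3, 5}  B2 = {0, 1, 3, 5}  B3 = {0, 3, 4, 5}
Tree: B1–B2, B2–B3
Each bag holds 4 vertices, so the decomposition has width 3, which upper-bounds the treewidth. Conversely, {0, 1, 3, 5} is a clique of size 4, and the vertices of any clique must share a bag in every tree decomposition; so some bag has ≥ 4 vertices and tw(G) ≥ 3. Hence tw(G) = 3 exactly.

3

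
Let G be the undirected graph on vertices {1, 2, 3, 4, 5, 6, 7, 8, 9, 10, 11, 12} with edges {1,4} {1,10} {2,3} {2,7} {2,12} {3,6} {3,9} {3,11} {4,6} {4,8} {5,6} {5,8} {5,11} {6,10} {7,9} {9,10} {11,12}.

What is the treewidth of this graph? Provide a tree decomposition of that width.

The largest bag has 4 vertices, giving width 3; this decomposition certifies tw(G) ≤ 3. For the lower bound: the 4 vertex sets {2,7,12}, {11}, {3}, {5,6,9,10} are disjoint, each induces a connected subgraph, and every pair is joined by at least one edge of G. Contracting each set to a single vertex therefore yields K_{4} as a minor, and since treewidth is minor-monotone, tw(G) ≥ tw(K_{4}) = 3. The upper and lower bounds meet at 3, so that is the treewidth.

Treewidth 3.
One such decomposition:
Bags: B1 = {2, 7, 11, 12}  B2 = {2, 3, 7, 11}  B3 = {3, 7, 9, 11}  B4 = {3, 5, 9, 11}  B5 = {3, 5, 6, 9}  B6 = {5, 6, 9, 10}  B7 = {5, 6, 8, 10}  B8 = {4, 6, 8, 10}  B9 = {1, 4, 8, 10}
Tree: B1–B2, B2–B3, B3–B4, B4–B5, B5–B6, B6–B7, B7–B8, B8–B9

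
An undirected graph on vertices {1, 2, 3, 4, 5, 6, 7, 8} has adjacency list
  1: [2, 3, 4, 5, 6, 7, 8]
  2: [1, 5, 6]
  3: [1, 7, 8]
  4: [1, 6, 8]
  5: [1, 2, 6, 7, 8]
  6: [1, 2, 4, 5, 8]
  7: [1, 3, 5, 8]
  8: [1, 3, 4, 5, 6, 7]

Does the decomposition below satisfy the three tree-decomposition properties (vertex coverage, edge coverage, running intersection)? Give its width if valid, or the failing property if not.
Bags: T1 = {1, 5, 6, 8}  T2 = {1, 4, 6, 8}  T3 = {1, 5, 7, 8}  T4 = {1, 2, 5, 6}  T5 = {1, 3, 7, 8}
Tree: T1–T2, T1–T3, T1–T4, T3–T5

Yes; width 3.

Checking the three conditions: (i) the bags cover all of {1, 2, 3, 4, 5, 6, 7, 8}; (ii) for each edge, some bag contains both endpoints; (iii) the bags containing any fixed vertex form a subtree. All hold, so the decomposition is valid with width 4 − 1 = 3.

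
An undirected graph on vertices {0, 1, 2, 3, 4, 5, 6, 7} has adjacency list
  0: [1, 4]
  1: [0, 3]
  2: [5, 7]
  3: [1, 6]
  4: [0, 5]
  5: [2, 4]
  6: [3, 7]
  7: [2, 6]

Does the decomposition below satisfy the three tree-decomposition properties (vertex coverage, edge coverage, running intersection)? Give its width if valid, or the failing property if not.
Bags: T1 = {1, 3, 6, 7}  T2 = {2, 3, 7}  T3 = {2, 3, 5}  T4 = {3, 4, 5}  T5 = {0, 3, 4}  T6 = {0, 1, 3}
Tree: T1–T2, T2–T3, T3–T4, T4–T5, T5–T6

No — bags containing vertex 1 are not connected in the tree.

A tree decomposition must satisfy three properties: every vertex lies in some bag; for every edge, both endpoints lie together in some bag; and for every vertex, the bags containing it form a connected subtree. Here bags containing vertex 1 are not connected in the tree, so the decomposition is invalid.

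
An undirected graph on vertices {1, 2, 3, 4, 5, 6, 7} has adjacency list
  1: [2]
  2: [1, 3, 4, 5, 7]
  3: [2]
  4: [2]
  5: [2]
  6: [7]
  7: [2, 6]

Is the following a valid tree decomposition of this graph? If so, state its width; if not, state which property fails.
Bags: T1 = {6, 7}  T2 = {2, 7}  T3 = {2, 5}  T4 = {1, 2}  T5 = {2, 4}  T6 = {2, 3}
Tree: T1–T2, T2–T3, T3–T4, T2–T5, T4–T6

Checking the three conditions: (i) the bags cover all of {1, 2, 3, 4, 5, 6, 7}; (ii) for each edge, some bag contains both endpoints; (iii) the bags containing any fixed vertex form a subtree. All hold, so the decomposition is valid with width 2 − 1 = 1.

Yes; width 1.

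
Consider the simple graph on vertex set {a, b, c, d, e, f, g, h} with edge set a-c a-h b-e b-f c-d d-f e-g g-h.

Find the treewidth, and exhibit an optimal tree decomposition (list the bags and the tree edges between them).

Each bag holds 3 vertices, so the decomposition has width 2, which upper-bounds the treewidth. For the lower bound, G contains the cycle h–a–c–d–f–b–e–g–h, so G is not a forest; only forests have treewidth ≤ 1, hence tw(G) ≥ 2. Therefore the treewidth is 2.

Treewidth 2.
One such decomposition:
Bags: B1 = {a, c, h}  B2 = {c, d, h}  B3 = {d, f, h}  B4 = {b, f, h}  B5 = {b, e, h}  B6 = {e, g, h}
Tree: B1–B2, B2–B3, B3–B4, B4–B5, B5–B6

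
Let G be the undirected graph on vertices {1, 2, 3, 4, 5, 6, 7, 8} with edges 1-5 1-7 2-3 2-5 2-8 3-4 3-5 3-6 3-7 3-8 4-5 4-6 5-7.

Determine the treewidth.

A width-2 tree decomposition is:
Bags: B1 = {3, 4, 5}  B2 = {3, 5, 7}  B3 = {2, 3, 5}  B4 = {3, 4, 6}  B5 = {1, 5, 7}  B6 = {2, 3, 8}
Tree: B1–B2, B1–B3, B1–B4, B2–B5, B3–B6
Every bag has size at most 3, so the width is 3 − 1 = 2 and tw(G) ≤ 2. For the lower bound, the 3 vertices {1, 5, 7} are pairwise adjacent, and any tree decomposition puts a clique entirely inside one bag — forcing width ≥ 2. Therefore the treewidth is 2.

2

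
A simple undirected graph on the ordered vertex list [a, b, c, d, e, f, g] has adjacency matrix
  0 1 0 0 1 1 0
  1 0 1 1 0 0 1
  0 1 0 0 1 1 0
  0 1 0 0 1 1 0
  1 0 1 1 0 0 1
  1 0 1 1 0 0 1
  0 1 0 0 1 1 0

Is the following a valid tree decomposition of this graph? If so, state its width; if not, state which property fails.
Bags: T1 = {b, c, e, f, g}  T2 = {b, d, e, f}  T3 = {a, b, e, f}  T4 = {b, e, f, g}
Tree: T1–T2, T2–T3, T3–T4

No — bags containing vertex g are not connected in the tree.

A tree decomposition must satisfy three properties: every vertex lies in some bag; for every edge, both endpoints lie together in some bag; and for every vertex, the bags containing it form a connected subtree. Here bags containing vertex g are not connected in the tree, so the decomposition is invalid.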